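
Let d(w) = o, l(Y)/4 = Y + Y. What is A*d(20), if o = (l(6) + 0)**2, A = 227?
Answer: 523008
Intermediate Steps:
l(Y) = 8*Y (l(Y) = 4*(Y + Y) = 4*(2*Y) = 8*Y)
o = 2304 (o = (8*6 + 0)**2 = (48 + 0)**2 = 48**2 = 2304)
d(w) = 2304
A*d(20) = 227*2304 = 523008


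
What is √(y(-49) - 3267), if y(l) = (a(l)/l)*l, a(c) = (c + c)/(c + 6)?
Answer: I*√6036469/43 ≈ 57.138*I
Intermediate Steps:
a(c) = 2*c/(6 + c) (a(c) = (2*c)/(6 + c) = 2*c/(6 + c))
y(l) = 2*l/(6 + l) (y(l) = ((2*l/(6 + l))/l)*l = (2/(6 + l))*l = 2*l/(6 + l))
√(y(-49) - 3267) = √(2*(-49)/(6 - 49) - 3267) = √(2*(-49)/(-43) - 3267) = √(2*(-49)*(-1/43) - 3267) = √(98/43 - 3267) = √(-140383/43) = I*√6036469/43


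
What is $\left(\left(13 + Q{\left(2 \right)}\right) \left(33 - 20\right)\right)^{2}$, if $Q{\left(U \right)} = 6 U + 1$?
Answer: $114244$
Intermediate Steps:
$Q{\left(U \right)} = 1 + 6 U$
$\left(\left(13 + Q{\left(2 \right)}\right) \left(33 - 20\right)\right)^{2} = \left(\left(13 + \left(1 + 6 \cdot 2\right)\right) \left(33 - 20\right)\right)^{2} = \left(\left(13 + \left(1 + 12\right)\right) 13\right)^{2} = \left(\left(13 + 13\right) 13\right)^{2} = \left(26 \cdot 13\right)^{2} = 338^{2} = 114244$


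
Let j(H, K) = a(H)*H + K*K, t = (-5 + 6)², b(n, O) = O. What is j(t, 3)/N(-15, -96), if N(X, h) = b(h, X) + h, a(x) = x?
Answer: -10/111 ≈ -0.090090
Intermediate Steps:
N(X, h) = X + h
t = 1 (t = 1² = 1)
j(H, K) = H² + K² (j(H, K) = H*H + K*K = H² + K²)
j(t, 3)/N(-15, -96) = (1² + 3²)/(-15 - 96) = (1 + 9)/(-111) = 10*(-1/111) = -10/111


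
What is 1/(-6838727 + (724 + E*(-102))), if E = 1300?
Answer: -1/6970603 ≈ -1.4346e-7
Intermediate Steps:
1/(-6838727 + (724 + E*(-102))) = 1/(-6838727 + (724 + 1300*(-102))) = 1/(-6838727 + (724 - 132600)) = 1/(-6838727 - 131876) = 1/(-6970603) = -1/6970603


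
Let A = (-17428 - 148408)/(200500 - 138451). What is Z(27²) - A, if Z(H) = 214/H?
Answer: 44724310/15077907 ≈ 2.9662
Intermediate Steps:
A = -165836/62049 ≈ -2.6727
Z(27²) - A = 214/(27²) - 1*(-165836/62049) = 214/729 + 165836/62049 = 44724310/15077907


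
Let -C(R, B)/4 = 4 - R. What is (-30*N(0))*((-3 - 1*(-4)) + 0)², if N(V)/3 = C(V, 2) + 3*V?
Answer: 1440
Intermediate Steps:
C(R, B) = -16 + 4*R (C(R, B) = -4*(4 - R) = -16 + 4*R)
N(V) = -48 + 21*V (N(V) = 3*((-16 + 4*V) + 3*V) = 3*(-16 + 7*V) = -48 + 21*V)
(-30*N(0))*((-3 - 1*(-4)) + 0)² = (-30*(-48 + 21*0))*((-3 - 1*(-4)) + 0)² = (-30*(-48 + 0))*((-3 + 4) + 0)² = (-30*(-48))*(1 + 0)² = 1440*1² = 1440*1 = 1440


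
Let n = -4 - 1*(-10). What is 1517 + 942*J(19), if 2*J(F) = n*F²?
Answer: 1021703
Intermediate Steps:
n = 6 (n = -4 + 10 = 6)
J(F) = 3*F² (J(F) = (6*F²)/2 = 3*F²)
1517 + 942*J(19) = 1517 + 942*(3*19²) = 1517 + 942*(3*361) = 1517 + 942*1083 = 1517 + 1020186 = 1021703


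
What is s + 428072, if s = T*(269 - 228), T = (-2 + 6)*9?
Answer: 429548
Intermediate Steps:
T = 36 (T = 4*9 = 36)
s = 1476 (s = 36*(269 - 228) = 36*41 = 1476)
s + 428072 = 1476 + 428072 = 429548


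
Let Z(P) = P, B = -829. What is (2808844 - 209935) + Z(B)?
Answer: 2598080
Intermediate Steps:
(2808844 - 209935) + Z(B) = (2808844 - 209935) - 829 = 2598909 - 829 = 2598080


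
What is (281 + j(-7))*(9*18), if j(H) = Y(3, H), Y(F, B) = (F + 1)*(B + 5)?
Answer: 44226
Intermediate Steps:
Y(F, B) = (1 + F)*(5 + B)
j(H) = 20 + 4*H (j(H) = 5 + H + 5*3 + H*3 = 5 + H + 15 + 3*H = 20 + 4*H)
(281 + j(-7))*(9*18) = (281 + (20 + 4*(-7)))*(9*18) = (281 + (20 - 28))*162 = (281 - 8)*162 = 273*162 = 44226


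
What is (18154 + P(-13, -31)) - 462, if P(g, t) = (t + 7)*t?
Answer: 18436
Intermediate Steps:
P(g, t) = t*(7 + t) (P(g, t) = (7 + t)*t = t*(7 + t))
(18154 + P(-13, -31)) - 462 = (18154 - 31*(7 - 31)) - 462 = (18154 - 31*(-24)) - 462 = (18154 + 744) - 462 = 18898 - 462 = 18436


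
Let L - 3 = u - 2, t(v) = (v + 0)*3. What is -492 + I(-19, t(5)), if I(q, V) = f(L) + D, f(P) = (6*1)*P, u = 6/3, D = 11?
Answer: -463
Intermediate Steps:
u = 2 (u = 6*(⅓) = 2)
t(v) = 3*v (t(v) = v*3 = 3*v)
L = 3 (L = 3 + (2 - 2) = 3 + 0 = 3)
f(P) = 6*P
I(q, V) = 29 (I(q, V) = 6*3 + 11 = 18 + 11 = 29)
-492 + I(-19, t(5)) = -492 + 29 = -463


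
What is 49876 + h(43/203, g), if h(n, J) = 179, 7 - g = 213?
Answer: 50055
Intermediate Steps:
g = -206 (g = 7 - 1*213 = 7 - 213 = -206)
49876 + h(43/203, g) = 49876 + 179 = 50055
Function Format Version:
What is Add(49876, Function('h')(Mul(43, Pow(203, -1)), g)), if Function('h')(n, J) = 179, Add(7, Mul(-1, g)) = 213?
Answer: 50055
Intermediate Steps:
g = -206 (g = Add(7, Mul(-1, 213)) = Add(7, -213) = -206)
Add(49876, Function('h')(Mul(43, Pow(203, -1)), g)) = Add(49876, 179) = 50055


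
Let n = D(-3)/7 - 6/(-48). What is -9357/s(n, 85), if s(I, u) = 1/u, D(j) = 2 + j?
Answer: -795345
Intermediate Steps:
n = -1/56 (n = (2 - 3)/7 - 6/(-48) = -1*⅐ - 6*(-1/48) = -⅐ + ⅛ = -1/56 ≈ -0.017857)
-9357/s(n, 85) = -9357/(1/85) = -9357/1/85 = -9357*85 = -795345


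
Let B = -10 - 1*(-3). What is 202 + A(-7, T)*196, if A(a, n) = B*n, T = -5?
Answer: 7062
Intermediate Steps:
B = -7 (B = -10 + 3 = -7)
A(a, n) = -7*n
202 + A(-7, T)*196 = 202 - 7*(-5)*196 = 202 + 35*196 = 202 + 6860 = 7062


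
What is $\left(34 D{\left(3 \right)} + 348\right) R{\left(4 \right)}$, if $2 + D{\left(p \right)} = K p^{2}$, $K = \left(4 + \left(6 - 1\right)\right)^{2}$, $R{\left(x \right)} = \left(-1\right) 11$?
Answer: $-275726$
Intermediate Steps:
$R{\left(x \right)} = -11$
$K = 81$ ($K = \left(4 + 5\right)^{2} = 9^{2} = 81$)
$D{\left(p \right)} = -2 + 81 p^{2}$
$\left(34 D{\left(3 \right)} + 348\right) R{\left(4 \right)} = \left(34 \left(-2 + 81 \cdot 3^{2}\right) + 348\right) \left(-11\right) = \left(34 \left(-2 + 81 \cdot 9\right) + 348\right) \left(-11\right) = \left(34 \left(-2 + 729\right) + 348\right) \left(-11\right) = \left(34 \cdot 727 + 348\right) \left(-11\right) = \left(24718 + 348\right) \left(-11\right) = 25066 \left(-11\right) = -275726$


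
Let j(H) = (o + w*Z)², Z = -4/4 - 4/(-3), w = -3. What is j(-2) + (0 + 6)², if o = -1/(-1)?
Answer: 36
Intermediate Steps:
Z = ⅓ (Z = -4*¼ - 4*(-⅓) = -1 + 4/3 = ⅓ ≈ 0.33333)
o = 1 (o = -1*(-1) = 1)
j(H) = 0 (j(H) = (1 - 3*⅓)² = (1 - 1)² = 0² = 0)
j(-2) + (0 + 6)² = 0 + (0 + 6)² = 0 + 6² = 0 + 36 = 36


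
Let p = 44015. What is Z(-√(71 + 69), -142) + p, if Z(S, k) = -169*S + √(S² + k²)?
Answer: 44015 + 12*√141 + 338*√35 ≈ 46157.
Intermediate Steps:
Z(S, k) = √(S² + k²) - 169*S
Z(-√(71 + 69), -142) + p = (√((-√(71 + 69))² + (-142)²) - (-169)*√(71 + 69)) + 44015 = (√((-√140)² + 20164) - (-169)*√140) + 44015 = (√((-2*√35)² + 20164) - (-169)*2*√35) + 44015 = (√((-2*√35)² + 20164) - (-338)*√35) + 44015 = (√(140 + 20164) + 338*√35) + 44015 = (√20304 + 338*√35) + 44015 = (12*√141 + 338*√35) + 44015 = 44015 + 12*√141 + 338*√35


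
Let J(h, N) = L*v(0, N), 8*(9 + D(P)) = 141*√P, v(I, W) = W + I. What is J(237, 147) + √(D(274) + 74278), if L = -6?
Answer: -882 + √(1188304 + 282*√274)/4 ≈ -608.94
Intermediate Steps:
v(I, W) = I + W
D(P) = -9 + 141*√P/8 (D(P) = -9 + (141*√P)/8 = -9 + 141*√P/8)
J(h, N) = -6*N (J(h, N) = -6*(0 + N) = -6*N)
J(237, 147) + √(D(274) + 74278) = -6*147 + √((-9 + 141*√274/8) + 74278) = -882 + √(74269 + 141*√274/8)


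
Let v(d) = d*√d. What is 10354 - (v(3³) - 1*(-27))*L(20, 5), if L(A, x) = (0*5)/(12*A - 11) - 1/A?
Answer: 207107/20 + 81*√3/20 ≈ 10362.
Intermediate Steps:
v(d) = d^(3/2)
L(A, x) = -1/A (L(A, x) = 0/(-11 + 12*A) - 1/A = 0 - 1/A = -1/A)
10354 - (v(3³) - 1*(-27))*L(20, 5) = 10354 - ((3³)^(3/2) - 1*(-27))*(-1/20) = 10354 - (27^(3/2) + 27)*(-1*1/20) = 10354 - (81*√3 + 27)*(-1)/20 = 10354 - (27 + 81*√3)*(-1)/20 = 10354 - (-27/20 - 81*√3/20) = 10354 + (27/20 + 81*√3/20) = 207107/20 + 81*√3/20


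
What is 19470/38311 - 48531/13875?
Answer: -529708297/177188375 ≈ -2.9895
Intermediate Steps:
19470/38311 - 48531/13875 = 19470*(1/38311) - 48531*1/13875 = 19470/38311 - 16177/4625 = -529708297/177188375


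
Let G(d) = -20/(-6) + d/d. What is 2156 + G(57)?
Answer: 6481/3 ≈ 2160.3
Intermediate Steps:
G(d) = 13/3 (G(d) = -20*(-⅙) + 1 = 10/3 + 1 = 13/3)
2156 + G(57) = 2156 + 13/3 = 6481/3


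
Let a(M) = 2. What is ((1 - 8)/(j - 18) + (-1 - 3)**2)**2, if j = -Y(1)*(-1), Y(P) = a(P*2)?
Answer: 69169/256 ≈ 270.19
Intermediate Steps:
Y(P) = 2
j = 2 (j = -1*2*(-1) = -2*(-1) = 2)
((1 - 8)/(j - 18) + (-1 - 3)**2)**2 = ((1 - 8)/(2 - 18) + (-1 - 3)**2)**2 = (-7/(-16) + (-4)**2)**2 = (-7*(-1/16) + 16)**2 = (7/16 + 16)**2 = (263/16)**2 = 69169/256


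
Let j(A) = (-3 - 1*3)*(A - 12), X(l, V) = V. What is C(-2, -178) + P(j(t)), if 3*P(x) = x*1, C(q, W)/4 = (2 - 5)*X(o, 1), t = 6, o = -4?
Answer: 0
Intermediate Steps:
C(q, W) = -12 (C(q, W) = 4*((2 - 5)*1) = 4*(-3*1) = 4*(-3) = -12)
j(A) = 72 - 6*A (j(A) = (-3 - 3)*(-12 + A) = -6*(-12 + A) = 72 - 6*A)
P(x) = x/3 (P(x) = (x*1)/3 = x/3)
C(-2, -178) + P(j(t)) = -12 + (72 - 6*6)/3 = -12 + (72 - 36)/3 = -12 + (⅓)*36 = -12 + 12 = 0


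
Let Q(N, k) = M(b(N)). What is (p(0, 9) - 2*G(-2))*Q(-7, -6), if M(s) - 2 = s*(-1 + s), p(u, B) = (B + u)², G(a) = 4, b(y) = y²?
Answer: 171842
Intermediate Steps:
M(s) = 2 + s*(-1 + s)
Q(N, k) = 2 + N⁴ - N² (Q(N, k) = 2 + (N²)² - N² = 2 + N⁴ - N²)
(p(0, 9) - 2*G(-2))*Q(-7, -6) = ((9 + 0)² - 2*4)*(2 + (-7)⁴ - 1*(-7)²) = (9² - 8)*(2 + 2401 - 1*49) = (81 - 8)*(2 + 2401 - 49) = 73*2354 = 171842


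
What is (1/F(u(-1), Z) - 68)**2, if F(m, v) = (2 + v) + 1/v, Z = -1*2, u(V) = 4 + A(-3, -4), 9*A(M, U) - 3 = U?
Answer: 4900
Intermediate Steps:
A(M, U) = 1/3 + U/9
u(V) = 35/9 (u(V) = 4 + (1/3 + (1/9)*(-4)) = 4 + (1/3 - 4/9) = 4 - 1/9 = 35/9)
Z = -2
F(m, v) = 2 + v + 1/v
(1/F(u(-1), Z) - 68)**2 = (1/(2 - 2 + 1/(-2)) - 68)**2 = (1/(2 - 2 - 1/2) - 68)**2 = (1/(-1/2) - 68)**2 = (-2 - 68)**2 = (-70)**2 = 4900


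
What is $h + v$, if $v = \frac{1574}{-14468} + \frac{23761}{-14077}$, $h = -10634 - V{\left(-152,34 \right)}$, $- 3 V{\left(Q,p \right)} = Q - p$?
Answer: $- \frac{1089388926201}{101833018} \approx -10698.0$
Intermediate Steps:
$V{\left(Q,p \right)} = - \frac{Q}{3} + \frac{p}{3}$ ($V{\left(Q,p \right)} = - \frac{Q - p}{3} = - \frac{Q}{3} + \frac{p}{3}$)
$h = -10696$ ($h = -10634 - \left(\left(- \frac{1}{3}\right) \left(-152\right) + \frac{1}{3} \cdot 34\right) = -10634 - \left(\frac{152}{3} + \frac{34}{3}\right) = -10634 - 62 = -10696$)
$v = - \frac{182965673}{101833018}$ ($v = 1574 \left(- \frac{1}{14468}\right) + 23761 \left(- \frac{1}{14077}\right) = - \frac{787}{7234} - \frac{23761}{14077} = - \frac{182965673}{101833018} \approx -1.7967$)
$h + v = -10696 - \frac{182965673}{101833018} = - \frac{1089388926201}{101833018}$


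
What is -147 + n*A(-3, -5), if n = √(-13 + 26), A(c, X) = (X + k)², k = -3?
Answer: -147 + 64*√13 ≈ 83.755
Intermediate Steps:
A(c, X) = (-3 + X)² (A(c, X) = (X - 3)² = (-3 + X)²)
n = √13 ≈ 3.6056
-147 + n*A(-3, -5) = -147 + √13*(-3 - 5)² = -147 + √13*(-8)² = -147 + √13*64 = -147 + 64*√13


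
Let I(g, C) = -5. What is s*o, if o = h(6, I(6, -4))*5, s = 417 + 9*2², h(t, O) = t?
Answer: 13590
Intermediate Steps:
s = 453 (s = 417 + 9*4 = 417 + 36 = 453)
o = 30 (o = 6*5 = 30)
s*o = 453*30 = 13590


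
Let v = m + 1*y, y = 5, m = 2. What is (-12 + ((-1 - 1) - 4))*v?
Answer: -126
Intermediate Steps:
v = 7 (v = 2 + 1*5 = 2 + 5 = 7)
(-12 + ((-1 - 1) - 4))*v = (-12 + ((-1 - 1) - 4))*7 = (-12 + (-2 - 4))*7 = (-12 - 6)*7 = -18*7 = -126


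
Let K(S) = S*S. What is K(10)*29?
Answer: 2900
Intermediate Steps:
K(S) = S²
K(10)*29 = 10²*29 = 100*29 = 2900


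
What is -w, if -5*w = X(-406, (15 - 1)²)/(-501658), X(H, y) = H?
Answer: 203/1254145 ≈ 0.00016186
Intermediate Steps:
w = -203/1254145 (w = -(-406)/(5*(-501658)) = -(-406)*(-1)/(5*501658) = -⅕*203/250829 = -203/1254145 ≈ -0.00016186)
-w = -1*(-203/1254145) = 203/1254145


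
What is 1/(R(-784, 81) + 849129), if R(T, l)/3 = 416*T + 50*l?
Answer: -1/117153 ≈ -8.5358e-6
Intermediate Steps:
R(T, l) = 150*l + 1248*T (R(T, l) = 3*(416*T + 50*l) = 3*(50*l + 416*T) = 150*l + 1248*T)
1/(R(-784, 81) + 849129) = 1/((150*81 + 1248*(-784)) + 849129) = 1/((12150 - 978432) + 849129) = 1/(-966282 + 849129) = 1/(-117153) = -1/117153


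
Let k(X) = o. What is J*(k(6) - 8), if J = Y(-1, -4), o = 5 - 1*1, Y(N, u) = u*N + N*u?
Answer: -32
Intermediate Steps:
Y(N, u) = 2*N*u (Y(N, u) = N*u + N*u = 2*N*u)
o = 4 (o = 5 - 1 = 4)
k(X) = 4
J = 8 (J = 2*(-1)*(-4) = 8)
J*(k(6) - 8) = 8*(4 - 8) = 8*(-4) = -32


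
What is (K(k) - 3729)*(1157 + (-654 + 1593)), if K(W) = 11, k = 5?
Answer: -7792928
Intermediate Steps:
(K(k) - 3729)*(1157 + (-654 + 1593)) = (11 - 3729)*(1157 + (-654 + 1593)) = -3718*(1157 + 939) = -3718*2096 = -7792928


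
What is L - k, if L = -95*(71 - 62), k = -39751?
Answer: 38896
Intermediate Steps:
L = -855 (L = -95*9 = -855)
L - k = -855 - 1*(-39751) = -855 + 39751 = 38896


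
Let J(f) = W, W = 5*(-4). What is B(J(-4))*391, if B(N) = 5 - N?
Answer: 9775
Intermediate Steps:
W = -20
J(f) = -20
B(J(-4))*391 = (5 - 1*(-20))*391 = (5 + 20)*391 = 25*391 = 9775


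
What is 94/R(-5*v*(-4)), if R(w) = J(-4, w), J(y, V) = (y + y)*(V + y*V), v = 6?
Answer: 47/1440 ≈ 0.032639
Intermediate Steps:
J(y, V) = 2*y*(V + V*y) (J(y, V) = (2*y)*(V + V*y) = 2*y*(V + V*y))
R(w) = 24*w (R(w) = 2*w*(-4)*(1 - 4) = 2*w*(-4)*(-3) = 24*w)
94/R(-5*v*(-4)) = 94/((24*(-5*6*(-4)))) = 94/((24*(-30*(-4)))) = 94/((24*120)) = 94/2880 = 94*(1/2880) = 47/1440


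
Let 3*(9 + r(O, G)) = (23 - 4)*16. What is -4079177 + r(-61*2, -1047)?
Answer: -12237254/3 ≈ -4.0791e+6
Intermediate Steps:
r(O, G) = 277/3 (r(O, G) = -9 + ((23 - 4)*16)/3 = -9 + (19*16)/3 = -9 + (⅓)*304 = -9 + 304/3 = 277/3)
-4079177 + r(-61*2, -1047) = -4079177 + 277/3 = -12237254/3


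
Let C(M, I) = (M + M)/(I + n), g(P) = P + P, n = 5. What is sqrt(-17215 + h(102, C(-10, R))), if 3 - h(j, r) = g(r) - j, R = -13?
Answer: I*sqrt(17115) ≈ 130.82*I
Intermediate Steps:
g(P) = 2*P
C(M, I) = 2*M/(5 + I) (C(M, I) = (M + M)/(I + 5) = (2*M)/(5 + I) = 2*M/(5 + I))
h(j, r) = 3 + j - 2*r (h(j, r) = 3 - (2*r - j) = 3 - (-j + 2*r) = 3 + (j - 2*r) = 3 + j - 2*r)
sqrt(-17215 + h(102, C(-10, R))) = sqrt(-17215 + (3 + 102 - 4*(-10)/(5 - 13))) = sqrt(-17215 + (3 + 102 - 4*(-10)/(-8))) = sqrt(-17215 + (3 + 102 - 4*(-10)*(-1)/8)) = sqrt(-17215 + (3 + 102 - 2*5/2)) = sqrt(-17215 + (3 + 102 - 5)) = sqrt(-17215 + 100) = sqrt(-17115) = I*sqrt(17115)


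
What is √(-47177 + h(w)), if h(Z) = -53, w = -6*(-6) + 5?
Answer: I*√47230 ≈ 217.32*I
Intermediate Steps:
w = 41 (w = 36 + 5 = 41)
√(-47177 + h(w)) = √(-47177 - 53) = √(-47230) = I*√47230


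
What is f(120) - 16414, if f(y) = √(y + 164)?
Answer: -16414 + 2*√71 ≈ -16397.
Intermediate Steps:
f(y) = √(164 + y)
f(120) - 16414 = √(164 + 120) - 16414 = √284 - 16414 = 2*√71 - 16414 = -16414 + 2*√71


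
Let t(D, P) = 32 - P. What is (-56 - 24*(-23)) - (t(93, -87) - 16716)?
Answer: 17093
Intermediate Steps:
(-56 - 24*(-23)) - (t(93, -87) - 16716) = (-56 - 24*(-23)) - ((32 - 1*(-87)) - 16716) = (-56 + 552) - ((32 + 87) - 16716) = 496 - (119 - 16716) = 496 - 1*(-16597) = 496 + 16597 = 17093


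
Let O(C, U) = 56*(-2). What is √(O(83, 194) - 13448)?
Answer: 2*I*√3390 ≈ 116.45*I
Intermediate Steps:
O(C, U) = -112
√(O(83, 194) - 13448) = √(-112 - 13448) = √(-13560) = 2*I*√3390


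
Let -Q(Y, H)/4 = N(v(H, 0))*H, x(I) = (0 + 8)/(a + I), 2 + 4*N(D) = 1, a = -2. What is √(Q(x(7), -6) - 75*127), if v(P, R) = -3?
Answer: 3*I*√1059 ≈ 97.627*I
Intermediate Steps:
N(D) = -¼ (N(D) = -½ + (¼)*1 = -½ + ¼ = -¼)
x(I) = 8/(-2 + I) (x(I) = (0 + 8)/(-2 + I) = 8/(-2 + I))
Q(Y, H) = H (Q(Y, H) = -(-1)*H = H)
√(Q(x(7), -6) - 75*127) = √(-6 - 75*127) = √(-6 - 9525) = √(-9531) = 3*I*√1059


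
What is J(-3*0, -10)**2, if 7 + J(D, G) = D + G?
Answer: 289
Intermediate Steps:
J(D, G) = -7 + D + G (J(D, G) = -7 + (D + G) = -7 + D + G)
J(-3*0, -10)**2 = (-7 - 3*0 - 10)**2 = (-7 + 0 - 10)**2 = (-17)**2 = 289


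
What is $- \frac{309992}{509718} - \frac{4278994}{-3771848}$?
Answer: $\frac{252959389619}{480644704716} \approx 0.52629$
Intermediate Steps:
$- \frac{309992}{509718} - \frac{4278994}{-3771848} = \left(-309992\right) \frac{1}{509718} - - \frac{2139497}{1885924} = - \frac{154996}{254859} + \frac{2139497}{1885924} = \frac{252959389619}{480644704716}$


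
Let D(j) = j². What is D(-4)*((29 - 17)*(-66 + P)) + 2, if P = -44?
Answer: -21118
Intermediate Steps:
D(-4)*((29 - 17)*(-66 + P)) + 2 = (-4)²*((29 - 17)*(-66 - 44)) + 2 = 16*(12*(-110)) + 2 = 16*(-1320) + 2 = -21120 + 2 = -21118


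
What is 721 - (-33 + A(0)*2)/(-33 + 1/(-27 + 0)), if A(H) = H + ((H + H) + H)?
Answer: 642241/892 ≈ 720.00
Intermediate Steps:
A(H) = 4*H (A(H) = H + (2*H + H) = H + 3*H = 4*H)
721 - (-33 + A(0)*2)/(-33 + 1/(-27 + 0)) = 721 - (-33 + (4*0)*2)/(-33 + 1/(-27 + 0)) = 721 - (-33 + 0*2)/(-33 + 1/(-27)) = 721 - (-33 + 0)/(-33 - 1/27) = 721 - (-33)/(-892/27) = 721 - (-27)*(-33)/892 = 721 - 1*891/892 = 721 - 891/892 = 642241/892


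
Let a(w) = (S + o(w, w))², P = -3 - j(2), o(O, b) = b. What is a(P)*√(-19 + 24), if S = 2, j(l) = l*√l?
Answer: 4*√10 + 9*√5 ≈ 32.774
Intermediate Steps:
j(l) = l^(3/2)
P = -3 - 2*√2 (P = -3 - 2^(3/2) = -3 - 2*√2 ≈ -5.8284)
a(w) = (2 + w)²
a(P)*√(-19 + 24) = (2 + (-3 - 2*√2))²*√(-19 + 24) = (-1 - 2*√2)²*√5 = √5*(-1 - 2*√2)²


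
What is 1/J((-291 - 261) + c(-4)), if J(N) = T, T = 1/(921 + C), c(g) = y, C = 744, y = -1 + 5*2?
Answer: 1665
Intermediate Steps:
y = 9 (y = -1 + 10 = 9)
c(g) = 9
T = 1/1665 (T = 1/(921 + 744) = 1/1665 ≈ 0.00060060)
J(N) = 1/1665
1/J((-291 - 261) + c(-4)) = 1/(1/1665) = 1665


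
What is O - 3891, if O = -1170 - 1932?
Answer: -6993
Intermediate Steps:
O = -3102
O - 3891 = -3102 - 3891 = -6993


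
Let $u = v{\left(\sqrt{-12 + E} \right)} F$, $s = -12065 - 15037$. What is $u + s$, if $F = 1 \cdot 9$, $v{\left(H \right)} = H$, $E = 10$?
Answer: $-27102 + 9 i \sqrt{2} \approx -27102.0 + 12.728 i$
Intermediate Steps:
$F = 9$
$s = -27102$
$u = 9 i \sqrt{2}$ ($u = \sqrt{-12 + 10} \cdot 9 = \sqrt{-2} \cdot 9 = i \sqrt{2} \cdot 9 = 9 i \sqrt{2} \approx 12.728 i$)
$u + s = 9 i \sqrt{2} - 27102 = -27102 + 9 i \sqrt{2}$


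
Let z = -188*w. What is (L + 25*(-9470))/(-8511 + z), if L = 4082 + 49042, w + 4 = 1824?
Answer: 183626/350671 ≈ 0.52364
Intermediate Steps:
w = 1820 (w = -4 + 1824 = 1820)
L = 53124
z = -342160 (z = -188*1820 = -342160)
(L + 25*(-9470))/(-8511 + z) = (53124 + 25*(-9470))/(-8511 - 342160) = (53124 - 236750)/(-350671) = -183626*(-1/350671) = 183626/350671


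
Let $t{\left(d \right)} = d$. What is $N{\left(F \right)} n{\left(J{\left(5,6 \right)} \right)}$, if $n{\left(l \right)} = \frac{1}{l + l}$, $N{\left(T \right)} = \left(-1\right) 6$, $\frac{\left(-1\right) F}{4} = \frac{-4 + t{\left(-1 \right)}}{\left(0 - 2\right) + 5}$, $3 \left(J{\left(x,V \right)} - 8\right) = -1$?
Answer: $- \frac{9}{23} \approx -0.3913$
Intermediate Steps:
$J{\left(x,V \right)} = \frac{23}{3}$ ($J{\left(x,V \right)} = 8 + \frac{1}{3} \left(-1\right) = 8 - \frac{1}{3} = \frac{23}{3}$)
$F = \frac{20}{3}$ ($F = - 4 \frac{-4 - 1}{\left(0 - 2\right) + 5} = - 4 \left(- \frac{5}{-2 + 5}\right) = - 4 \left(- \frac{5}{3}\right) = - 4 \left(\left(-5\right) \frac{1}{3}\right) = \left(-4\right) \left(- \frac{5}{3}\right) = \frac{20}{3} \approx 6.6667$)
$N{\left(T \right)} = -6$
$n{\left(l \right)} = \frac{1}{2 l}$
$N{\left(F \right)} n{\left(J{\left(5,6 \right)} \right)} = - 6 \frac{1}{2 \cdot \frac{23}{3}} = - 6 \cdot \frac{1}{2} \cdot \frac{3}{23} = \left(-6\right) \frac{3}{46} = - \frac{9}{23}$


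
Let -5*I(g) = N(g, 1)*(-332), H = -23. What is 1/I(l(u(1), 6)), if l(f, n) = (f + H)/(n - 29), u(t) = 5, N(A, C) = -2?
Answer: -5/664 ≈ -0.0075301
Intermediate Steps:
l(f, n) = (-23 + f)/(-29 + n) (l(f, n) = (f - 23)/(n - 29) = (-23 + f)/(-29 + n))
I(g) = -664/5 (I(g) = -(-2)*(-332)/5 = -1/5*664 = -664/5)
1/I(l(u(1), 6)) = 1/(-664/5) = -5/664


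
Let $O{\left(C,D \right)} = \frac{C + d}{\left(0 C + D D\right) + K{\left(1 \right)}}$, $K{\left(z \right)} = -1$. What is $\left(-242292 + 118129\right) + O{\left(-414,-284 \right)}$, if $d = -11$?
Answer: $- \frac{2002873438}{16131} \approx -1.2416 \cdot 10^{5}$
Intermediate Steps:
$O{\left(C,D \right)} = \frac{-11 + C}{-1 + D^{2}}$ ($O{\left(C,D \right)} = \frac{C - 11}{\left(0 C + D D\right) - 1} = \frac{-11 + C}{\left(0 + D^{2}\right) - 1} = \frac{-11 + C}{D^{2} - 1} = \frac{-11 + C}{-1 + D^{2}}$)
$\left(-242292 + 118129\right) + O{\left(-414,-284 \right)} = \left(-242292 + 118129\right) + \frac{-11 - 414}{-1 + \left(-284\right)^{2}} = -124163 + \frac{1}{-1 + 80656} \left(-425\right) = -124163 + \frac{1}{80655} \left(-425\right) = -124163 - \frac{85}{16131} = - \frac{2002873438}{16131}$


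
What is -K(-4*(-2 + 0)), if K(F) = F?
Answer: -8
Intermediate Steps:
-K(-4*(-2 + 0)) = -(-1)*4*(-2 + 0) = -(-1)*4*(-2) = -(-1)*(-8) = -1*8 = -8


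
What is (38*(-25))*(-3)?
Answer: 2850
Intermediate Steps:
(38*(-25))*(-3) = -950*(-3) = 2850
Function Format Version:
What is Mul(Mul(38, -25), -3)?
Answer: 2850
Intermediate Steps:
Mul(Mul(38, -25), -3) = Mul(-950, -3) = 2850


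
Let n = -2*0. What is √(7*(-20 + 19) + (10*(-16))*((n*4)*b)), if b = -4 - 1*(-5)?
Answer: I*√7 ≈ 2.6458*I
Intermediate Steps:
b = 1 (b = -4 + 5 = 1)
n = 0
√(7*(-20 + 19) + (10*(-16))*((n*4)*b)) = √(7*(-20 + 19) + (10*(-16))*((0*4)*1)) = √(7*(-1) - 0) = √(-7 - 160*0) = √(-7 + 0) = √(-7) = I*√7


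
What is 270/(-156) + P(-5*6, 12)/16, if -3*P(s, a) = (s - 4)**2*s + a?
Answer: 37467/52 ≈ 720.52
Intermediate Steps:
P(s, a) = -a/3 - s*(-4 + s)**2/3 (P(s, a) = -((s - 4)**2*s + a)/3 = -((-4 + s)**2*s + a)/3 = -(s*(-4 + s)**2 + a)/3 = -(a + s*(-4 + s)**2)/3 = -a/3 - s*(-4 + s)**2/3)
270/(-156) + P(-5*6, 12)/16 = 270/(-156) + (-1/3*12 - (-5*6)*(-4 - 5*6)**2/3)/16 = 270*(-1/156) + (-4 - 1/3*(-30)*(-4 - 30)**2)*(1/16) = -45/26 + (-4 - 1/3*(-30)*(-34)**2)*(1/16) = -45/26 + (-4 - 1/3*(-30)*1156)*(1/16) = -45/26 + (-4 + 11560)*(1/16) = -45/26 + 11556*(1/16) = -45/26 + 2889/4 = 37467/52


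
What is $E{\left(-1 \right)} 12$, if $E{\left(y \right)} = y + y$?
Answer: $-24$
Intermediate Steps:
$E{\left(y \right)} = 2 y$
$E{\left(-1 \right)} 12 = 2 \left(-1\right) 12 = \left(-2\right) 12 = -24$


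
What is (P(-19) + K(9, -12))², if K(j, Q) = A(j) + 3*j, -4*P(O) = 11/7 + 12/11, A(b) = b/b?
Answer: 70879561/94864 ≈ 747.17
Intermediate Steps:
A(b) = 1
P(O) = -205/308 (P(O) = -(11/7 + 12/11)/4 = -¼*205/77 = -205/308)
K(j, Q) = 1 + 3*j
(P(-19) + K(9, -12))² = (-205/308 + (1 + 3*9))² = (-205/308 + (1 + 27))² = (-205/308 + 28)² = (8419/308)² = 70879561/94864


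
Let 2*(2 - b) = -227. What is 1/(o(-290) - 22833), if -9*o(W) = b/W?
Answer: -1740/39729343 ≈ -4.3796e-5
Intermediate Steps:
b = 231/2 (b = 2 - ½*(-227) = 2 + 227/2 = 231/2 ≈ 115.50)
o(W) = -77/(6*W)
1/(o(-290) - 22833) = 1/(-77/6/(-290) - 22833) = 1/(-77/6*(-1/290) - 22833) = 1/(77/1740 - 22833) = 1/(-39729343/1740) = -1740/39729343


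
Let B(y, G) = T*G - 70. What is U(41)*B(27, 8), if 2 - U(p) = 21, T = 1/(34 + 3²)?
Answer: 57038/43 ≈ 1326.5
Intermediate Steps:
T = 1/43 (T = 1/(34 + 9) = 1/43 ≈ 0.023256)
B(y, G) = -70 + G/43 (B(y, G) = G/43 - 70 = -70 + G/43)
U(p) = -19 (U(p) = 2 - 1*21 = 2 - 21 = -19)
U(41)*B(27, 8) = -19*(-70 + (1/43)*8) = -19*(-70 + 8/43) = -19*(-3002/43) = 57038/43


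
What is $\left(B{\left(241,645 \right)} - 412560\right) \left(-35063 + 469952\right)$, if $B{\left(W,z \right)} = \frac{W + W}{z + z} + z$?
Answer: $- \frac{38514485087442}{215} \approx -1.7914 \cdot 10^{11}$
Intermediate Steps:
$B{\left(W,z \right)} = z + \frac{W}{z}$ ($B{\left(W,z \right)} = \frac{2 W}{2 z} + z = 2 W \frac{1}{2 z} + z = \frac{W}{z} + z = z + \frac{W}{z}$)
$\left(B{\left(241,645 \right)} - 412560\right) \left(-35063 + 469952\right) = \left(\left(645 + \frac{241}{645}\right) - 412560\right) \left(-35063 + 469952\right) = \left(\left(645 + 241 \cdot \frac{1}{645}\right) - 412560\right) 434889 = \left(\left(645 + \frac{241}{645}\right) - 412560\right) 434889 = \left(\frac{416266}{645} - 412560\right) 434889 = \left(- \frac{265684934}{645}\right) 434889 = - \frac{38514485087442}{215}$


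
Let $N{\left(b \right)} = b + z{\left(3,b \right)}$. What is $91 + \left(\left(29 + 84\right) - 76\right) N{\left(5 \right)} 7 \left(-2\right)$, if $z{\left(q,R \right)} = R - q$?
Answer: $-3535$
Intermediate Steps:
$N{\left(b \right)} = -3 + 2 b$ ($N{\left(b \right)} = b + \left(b - 3\right) = b + \left(-3 + b\right) = -3 + 2 b$)
$91 + \left(\left(29 + 84\right) - 76\right) N{\left(5 \right)} 7 \left(-2\right) = 91 + \left(\left(29 + 84\right) - 76\right) \left(-3 + 2 \cdot 5\right) 7 \left(-2\right) = 91 + \left(113 - 76\right) \left(-3 + 10\right) 7 \left(-2\right) = 91 + 37 \cdot 7 \cdot 7 \left(-2\right) = 91 + 37 \cdot 49 \left(-2\right) = 91 + 37 \left(-98\right) = 91 - 3626 = -3535$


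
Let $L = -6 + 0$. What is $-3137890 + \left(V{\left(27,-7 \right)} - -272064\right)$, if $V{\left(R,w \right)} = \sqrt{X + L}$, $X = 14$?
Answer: $-2865826 + 2 \sqrt{2} \approx -2.8658 \cdot 10^{6}$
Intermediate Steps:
$L = -6$
$V{\left(R,w \right)} = 2 \sqrt{2}$ ($V{\left(R,w \right)} = \sqrt{14 - 6} = \sqrt{8} = 2 \sqrt{2}$)
$-3137890 + \left(V{\left(27,-7 \right)} - -272064\right) = -3137890 + \left(2 \sqrt{2} - -272064\right) = -3137890 + \left(2 \sqrt{2} + 272064\right) = -3137890 + \left(272064 + 2 \sqrt{2}\right) = -2865826 + 2 \sqrt{2}$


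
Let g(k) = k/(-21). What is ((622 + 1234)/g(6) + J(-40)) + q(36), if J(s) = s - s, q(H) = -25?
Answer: -6521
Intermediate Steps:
J(s) = 0
g(k) = -k/21 (g(k) = k*(-1/21) = -k/21)
((622 + 1234)/g(6) + J(-40)) + q(36) = ((622 + 1234)/((-1/21*6)) + 0) - 25 = (1856/(-2/7) + 0) - 25 = (1856*(-7/2) + 0) - 25 = (-6496 + 0) - 25 = -6496 - 25 = -6521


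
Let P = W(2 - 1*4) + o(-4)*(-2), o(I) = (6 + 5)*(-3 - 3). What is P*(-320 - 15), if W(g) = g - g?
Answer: -44220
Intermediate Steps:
o(I) = -66 (o(I) = 11*(-6) = -66)
W(g) = 0
P = 132 (P = 0 - 66*(-2) = 0 + 132 = 132)
P*(-320 - 15) = 132*(-320 - 15) = 132*(-335) = -44220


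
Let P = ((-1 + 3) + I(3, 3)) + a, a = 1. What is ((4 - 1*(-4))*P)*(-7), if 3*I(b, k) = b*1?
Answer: -224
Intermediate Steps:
I(b, k) = b/3 (I(b, k) = (b*1)/3 = b/3)
P = 4 (P = ((-1 + 3) + (⅓)*3) + 1 = (2 + 1) + 1 = 3 + 1 = 4)
((4 - 1*(-4))*P)*(-7) = ((4 - 1*(-4))*4)*(-7) = ((4 + 4)*4)*(-7) = (8*4)*(-7) = 32*(-7) = -224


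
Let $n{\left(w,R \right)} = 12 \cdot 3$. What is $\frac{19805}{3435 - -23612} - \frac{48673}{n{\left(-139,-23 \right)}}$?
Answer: $- \frac{77396803}{57276} \approx -1351.3$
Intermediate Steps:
$n{\left(w,R \right)} = 36$
$\frac{19805}{3435 - -23612} - \frac{48673}{n{\left(-139,-23 \right)}} = \frac{19805}{3435 - -23612} - \frac{48673}{36} = \frac{19805}{3435 + 23612} - \frac{48673}{36} = \frac{19805}{27047} - \frac{48673}{36} = 19805 \cdot \frac{1}{27047} - \frac{48673}{36} = \frac{1165}{1591} - \frac{48673}{36} = - \frac{77396803}{57276}$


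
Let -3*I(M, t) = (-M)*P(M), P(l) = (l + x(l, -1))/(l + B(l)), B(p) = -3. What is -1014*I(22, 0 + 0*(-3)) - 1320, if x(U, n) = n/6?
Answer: -562298/57 ≈ -9864.9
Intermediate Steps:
x(U, n) = n/6 (x(U, n) = n*(⅙) = n/6)
P(l) = (-⅙ + l)/(-3 + l) (P(l) = (l + (⅙)*(-1))/(l - 3) = (l - ⅙)/(-3 + l) = (-⅙ + l)/(-3 + l))
I(M, t) = M*(-⅙ + M)/(3*(-3 + M)) (I(M, t) = -(-M)*(-⅙ + M)/(-3 + M)/3 = -(-1)*M*(-⅙ + M)/(3*(-3 + M)) = M*(-⅙ + M)/(3*(-3 + M)))
-1014*I(22, 0 + 0*(-3)) - 1320 = -169*22*(-1 + 6*22)/(3*(-3 + 22)) - 1320 = -169*22*(-1 + 132)/(3*19) - 1320 = -169*22*131/(3*19) - 1320 = -1014*1441/171 - 1320 = -487058/57 - 1320 = -562298/57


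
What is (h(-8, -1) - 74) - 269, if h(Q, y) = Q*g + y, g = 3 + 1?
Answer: -376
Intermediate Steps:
g = 4
h(Q, y) = y + 4*Q (h(Q, y) = Q*4 + y = 4*Q + y = y + 4*Q)
(h(-8, -1) - 74) - 269 = ((-1 + 4*(-8)) - 74) - 269 = ((-1 - 32) - 74) - 269 = (-33 - 74) - 269 = -107 - 269 = -376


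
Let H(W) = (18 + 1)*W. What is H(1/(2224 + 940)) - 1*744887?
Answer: -2356822449/3164 ≈ -7.4489e+5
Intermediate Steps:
H(W) = 19*W
H(1/(2224 + 940)) - 1*744887 = 19/(2224 + 940) - 1*744887 = 19/3164 - 744887 = -2356822449/3164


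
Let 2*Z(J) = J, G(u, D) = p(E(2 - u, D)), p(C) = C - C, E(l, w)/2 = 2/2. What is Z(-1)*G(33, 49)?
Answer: 0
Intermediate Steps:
E(l, w) = 2 (E(l, w) = 2*(2/2) = 2*(2*(½)) = 2*1 = 2)
p(C) = 0
G(u, D) = 0
Z(J) = J/2
Z(-1)*G(33, 49) = ((½)*(-1))*0 = -½*0 = 0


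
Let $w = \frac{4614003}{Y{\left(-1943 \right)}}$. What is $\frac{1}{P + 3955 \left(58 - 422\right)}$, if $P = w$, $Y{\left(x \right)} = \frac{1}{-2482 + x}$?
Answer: $- \frac{1}{20418402895} \approx -4.8975 \cdot 10^{-11}$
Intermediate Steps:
$w = -20416963275$ ($w = \frac{4614003}{\frac{1}{-2482 - 1943}} = \frac{4614003}{\frac{1}{-4425}} = \frac{4614003}{- \frac{1}{4425}} = 4614003 \left(-4425\right) = -20416963275$)
$P = -20416963275$
$\frac{1}{P + 3955 \left(58 - 422\right)} = \frac{1}{-20416963275 + 3955 \left(58 - 422\right)} = \frac{1}{-20416963275 + 3955 \left(-364\right)} = \frac{1}{-20416963275 - 1439620} = \frac{1}{-20418402895} = - \frac{1}{20418402895}$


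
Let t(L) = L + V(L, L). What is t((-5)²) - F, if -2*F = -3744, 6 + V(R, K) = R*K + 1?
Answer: -1227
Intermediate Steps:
V(R, K) = -5 + K*R (V(R, K) = -6 + (R*K + 1) = -6 + (K*R + 1) = -6 + (1 + K*R) = -5 + K*R)
F = 1872 (F = -½*(-3744) = 1872)
t(L) = -5 + L + L² (t(L) = L + (-5 + L*L) = L + (-5 + L²) = -5 + L + L²)
t((-5)²) - F = (-5 + (-5)² + ((-5)²)²) - 1*1872 = (-5 + 25 + 25²) - 1872 = (-5 + 25 + 625) - 1872 = 645 - 1872 = -1227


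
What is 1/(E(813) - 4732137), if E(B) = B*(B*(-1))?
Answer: -1/5393106 ≈ -1.8542e-7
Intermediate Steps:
E(B) = -B² (E(B) = B*(-B) = -B²)
1/(E(813) - 4732137) = 1/(-1*813² - 4732137) = 1/(-1*660969 - 4732137) = 1/(-660969 - 4732137) = 1/(-5393106) = -1/5393106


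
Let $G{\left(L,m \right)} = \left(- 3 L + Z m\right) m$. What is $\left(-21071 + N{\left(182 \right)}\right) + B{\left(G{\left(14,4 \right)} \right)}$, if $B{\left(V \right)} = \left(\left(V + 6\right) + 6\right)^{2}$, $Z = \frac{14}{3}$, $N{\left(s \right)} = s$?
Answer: $- \frac{128465}{9} \approx -14274.0$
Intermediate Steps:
$Z = \frac{14}{3}$ ($Z = 14 \cdot \frac{1}{3} = \frac{14}{3} \approx 4.6667$)
$G{\left(L,m \right)} = m \left(- 3 L + \frac{14 m}{3}\right)$ ($G{\left(L,m \right)} = \left(- 3 L + \frac{14 m}{3}\right) m = m \left(- 3 L + \frac{14 m}{3}\right)$)
$B{\left(V \right)} = \left(12 + V\right)^{2}$ ($B{\left(V \right)} = \left(\left(6 + V\right) + 6\right)^{2} = \left(12 + V\right)^{2}$)
$\left(-21071 + N{\left(182 \right)}\right) + B{\left(G{\left(14,4 \right)} \right)} = \left(-21071 + 182\right) + \left(12 + \frac{1}{3} \cdot 4 \left(\left(-9\right) 14 + 14 \cdot 4\right)\right)^{2} = -20889 + \left(12 + \frac{1}{3} \cdot 4 \left(-126 + 56\right)\right)^{2} = -20889 + \left(12 + \frac{1}{3} \cdot 4 \left(-70\right)\right)^{2} = -20889 + \left(12 - \frac{280}{3}\right)^{2} = -20889 + \left(- \frac{244}{3}\right)^{2} = -20889 + \frac{59536}{9} = - \frac{128465}{9}$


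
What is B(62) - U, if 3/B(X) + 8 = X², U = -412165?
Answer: 1581064943/3836 ≈ 4.1217e+5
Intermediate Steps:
B(X) = 3/(-8 + X²)
B(62) - U = 3/(-8 + 62²) - 1*(-412165) = 3/(-8 + 3844) + 412165 = 3/3836 + 412165 = 1581064943/3836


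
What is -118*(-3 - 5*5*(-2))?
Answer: -5546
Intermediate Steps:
-118*(-3 - 5*5*(-2)) = -118*(-3 - 25*(-2)) = -118*(-3 + 50) = -118*47 = -5546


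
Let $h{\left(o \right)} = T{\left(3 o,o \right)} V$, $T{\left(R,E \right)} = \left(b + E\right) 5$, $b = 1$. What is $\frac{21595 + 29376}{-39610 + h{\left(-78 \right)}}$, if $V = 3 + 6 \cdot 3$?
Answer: $- \frac{50971}{47695} \approx -1.0687$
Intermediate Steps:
$V = 21$ ($V = 3 + 18 = 21$)
$T{\left(R,E \right)} = 5 + 5 E$ ($T{\left(R,E \right)} = \left(1 + E\right) 5 = 5 + 5 E$)
$h{\left(o \right)} = 105 + 105 o$ ($h{\left(o \right)} = \left(5 + 5 o\right) 21 = 105 + 105 o$)
$\frac{21595 + 29376}{-39610 + h{\left(-78 \right)}} = \frac{21595 + 29376}{-39610 + \left(105 + 105 \left(-78\right)\right)} = \frac{50971}{-39610 + \left(105 - 8190\right)} = \frac{50971}{-39610 - 8085} = \frac{50971}{-47695} = 50971 \left(- \frac{1}{47695}\right) = - \frac{50971}{47695}$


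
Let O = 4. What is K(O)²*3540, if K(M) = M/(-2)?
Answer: 14160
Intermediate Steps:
K(M) = -M/2 (K(M) = M*(-½) = -M/2)
K(O)²*3540 = (-½*4)²*3540 = (-2)²*3540 = 4*3540 = 14160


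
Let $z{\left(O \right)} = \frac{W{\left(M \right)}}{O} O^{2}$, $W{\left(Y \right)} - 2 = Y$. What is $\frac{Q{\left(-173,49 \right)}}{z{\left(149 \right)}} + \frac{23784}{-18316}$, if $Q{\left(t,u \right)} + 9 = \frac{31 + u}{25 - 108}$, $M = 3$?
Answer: $- \frac{371457743}{283142465} \approx -1.3119$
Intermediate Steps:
$W{\left(Y \right)} = 2 + Y$
$Q{\left(t,u \right)} = - \frac{778}{83} - \frac{u}{83}$ ($Q{\left(t,u \right)} = -9 + \frac{31 + u}{25 - 108} = -9 + \frac{31 + u}{-83} = -9 + \left(31 + u\right) \left(- \frac{1}{83}\right) = -9 - \left(\frac{31}{83} + \frac{u}{83}\right) = - \frac{778}{83} - \frac{u}{83}$)
$z{\left(O \right)} = 5 O$ ($z{\left(O \right)} = \frac{2 + 3}{O} O^{2} = \frac{5}{O} O^{2} = 5 O$)
$\frac{Q{\left(-173,49 \right)}}{z{\left(149 \right)}} + \frac{23784}{-18316} = \frac{- \frac{778}{83} - \frac{49}{83}}{5 \cdot 149} + \frac{23784}{-18316} = \frac{- \frac{778}{83} - \frac{49}{83}}{745} + 23784 \left(- \frac{1}{18316}\right) = \left(- \frac{827}{83}\right) \frac{1}{745} - \frac{5946}{4579} = - \frac{827}{61835} - \frac{5946}{4579} = - \frac{371457743}{283142465}$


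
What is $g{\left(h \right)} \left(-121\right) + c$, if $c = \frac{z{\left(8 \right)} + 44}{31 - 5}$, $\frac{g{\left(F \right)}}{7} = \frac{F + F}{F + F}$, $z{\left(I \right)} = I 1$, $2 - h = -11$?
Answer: $-845$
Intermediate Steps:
$h = 13$ ($h = 2 - -11 = 2 + 11 = 13$)
$z{\left(I \right)} = I$
$g{\left(F \right)} = 7$ ($g{\left(F \right)} = 7 \frac{F + F}{F + F} = 7 \frac{2 F}{2 F} = 7 \cdot 2 F \frac{1}{2 F} = 7 \cdot 1 = 7$)
$c = 2$ ($c = \frac{8 + 44}{31 - 5} = \frac{52}{26} = 52 \cdot \frac{1}{26} = 2$)
$g{\left(h \right)} \left(-121\right) + c = 7 \left(-121\right) + 2 = -847 + 2 = -845$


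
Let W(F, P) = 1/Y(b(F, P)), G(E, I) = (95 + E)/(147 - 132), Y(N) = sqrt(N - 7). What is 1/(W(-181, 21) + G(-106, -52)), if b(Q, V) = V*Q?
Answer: -628320/460993 + 900*I*sqrt(238)/460993 ≈ -1.363 + 0.030119*I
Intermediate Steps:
b(Q, V) = Q*V
Y(N) = sqrt(-7 + N)
G(E, I) = 19/3 + E/15 (G(E, I) = (95 + E)/15 = (95 + E)*(1/15) = 19/3 + E/15)
W(F, P) = 1/sqrt(-7 + F*P) (W(F, P) = 1/(sqrt(-7 + F*P)) = 1/sqrt(-7 + F*P))
1/(W(-181, 21) + G(-106, -52)) = 1/(1/sqrt(-7 - 181*21) + (19/3 + (1/15)*(-106))) = 1/(1/sqrt(-7 - 3801) + (19/3 - 106/15)) = 1/(1/sqrt(-3808) - 11/15) = 1/(-I*sqrt(238)/952 - 11/15) = 1/(-11/15 - I*sqrt(238)/952)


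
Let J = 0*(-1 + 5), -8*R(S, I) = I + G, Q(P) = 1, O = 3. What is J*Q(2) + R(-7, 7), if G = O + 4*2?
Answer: -9/4 ≈ -2.2500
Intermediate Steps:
G = 11 (G = 3 + 4*2 = 3 + 8 = 11)
R(S, I) = -11/8 - I/8 (R(S, I) = -(I + 11)/8 = -(11 + I)/8 = -11/8 - I/8)
J = 0 (J = 0*4 = 0)
J*Q(2) + R(-7, 7) = 0*1 + (-11/8 - ⅛*7) = 0 + (-11/8 - 7/8) = 0 - 9/4 = -9/4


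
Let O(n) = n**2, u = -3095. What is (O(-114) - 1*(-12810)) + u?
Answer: 22711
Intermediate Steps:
(O(-114) - 1*(-12810)) + u = ((-114)**2 - 1*(-12810)) - 3095 = (12996 + 12810) - 3095 = 25806 - 3095 = 22711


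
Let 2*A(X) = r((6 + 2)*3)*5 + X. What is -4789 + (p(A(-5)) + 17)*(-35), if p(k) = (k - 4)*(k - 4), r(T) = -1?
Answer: -8219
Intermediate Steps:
A(X) = -5/2 + X/2 (A(X) = (-1*5 + X)/2 = (-5 + X)/2 = -5/2 + X/2)
p(k) = (-4 + k)² (p(k) = (-4 + k)*(-4 + k) = (-4 + k)²)
-4789 + (p(A(-5)) + 17)*(-35) = -4789 + ((-4 + (-5/2 + (½)*(-5)))² + 17)*(-35) = -4789 + ((-4 + (-5/2 - 5/2))² + 17)*(-35) = -4789 + ((-4 - 5)² + 17)*(-35) = -4789 + ((-9)² + 17)*(-35) = -4789 + (81 + 17)*(-35) = -4789 + 98*(-35) = -4789 - 3430 = -8219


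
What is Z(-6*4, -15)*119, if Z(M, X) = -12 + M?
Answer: -4284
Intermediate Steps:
Z(-6*4, -15)*119 = (-12 - 6*4)*119 = (-12 - 24)*119 = -36*119 = -4284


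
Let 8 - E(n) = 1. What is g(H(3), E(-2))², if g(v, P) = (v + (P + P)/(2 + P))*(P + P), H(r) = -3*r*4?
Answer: 18835600/81 ≈ 2.3254e+5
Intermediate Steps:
E(n) = 7 (E(n) = 8 - 1*1 = 8 - 1 = 7)
H(r) = -12*r
g(v, P) = 2*P*(v + 2*P/(2 + P)) (g(v, P) = (v + (2*P)/(2 + P))*(2*P) = (v + 2*P/(2 + P))*(2*P) = 2*P*(v + 2*P/(2 + P)))
g(H(3), E(-2))² = (2*7*(2*7 + 2*(-12*3) + 7*(-12*3))/(2 + 7))² = (2*7*(14 + 2*(-36) + 7*(-36))/9)² = (2*7*(⅑)*(14 - 72 - 252))² = (2*7*(⅑)*(-310))² = (-4340/9)² = 18835600/81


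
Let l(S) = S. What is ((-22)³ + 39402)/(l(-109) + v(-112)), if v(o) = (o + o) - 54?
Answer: -28754/387 ≈ -74.300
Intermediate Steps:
v(o) = -54 + 2*o (v(o) = 2*o - 54 = -54 + 2*o)
((-22)³ + 39402)/(l(-109) + v(-112)) = ((-22)³ + 39402)/(-109 + (-54 + 2*(-112))) = (-10648 + 39402)/(-109 + (-54 - 224)) = 28754/(-109 - 278) = 28754/(-387) = 28754*(-1/387) = -28754/387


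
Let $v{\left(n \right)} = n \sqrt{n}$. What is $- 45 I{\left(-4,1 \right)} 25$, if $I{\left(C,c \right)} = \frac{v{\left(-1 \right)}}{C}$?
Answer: $- \frac{1125 i}{4} \approx - 281.25 i$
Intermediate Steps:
$v{\left(n \right)} = n^{\frac{3}{2}}$
$I{\left(C,c \right)} = - \frac{i}{C}$ ($I{\left(C,c \right)} = \frac{\left(-1\right)^{\frac{3}{2}}}{C} = \frac{\left(-1\right) i}{C} = - \frac{i}{C}$)
$- 45 I{\left(-4,1 \right)} 25 = - 45 - \frac{i}{-4} \cdot 25 = - 45 \left(-1\right) i \left(- \frac{1}{4}\right) 25 = - 45 \frac{i}{4} \cdot 25 = - 45 \frac{25 i}{4} = - \frac{1125 i}{4}$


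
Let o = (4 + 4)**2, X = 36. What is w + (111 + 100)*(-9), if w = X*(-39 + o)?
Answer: -999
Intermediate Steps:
o = 64 (o = 8**2 = 64)
w = 900 (w = 36*(-39 + 64) = 36*25 = 900)
w + (111 + 100)*(-9) = 900 + (111 + 100)*(-9) = 900 + 211*(-9) = 900 - 1899 = -999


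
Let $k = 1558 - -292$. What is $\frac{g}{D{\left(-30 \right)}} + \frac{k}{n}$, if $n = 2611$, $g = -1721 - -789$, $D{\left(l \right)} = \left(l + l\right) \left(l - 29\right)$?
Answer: $\frac{1028887}{2310735} \approx 0.44526$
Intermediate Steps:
$k = 1850$ ($k = 1558 + 292 = 1850$)
$D{\left(l \right)} = 2 l \left(-29 + l\right)$
$g = -932$ ($g = -1721 + 789 = -932$)
$\frac{g}{D{\left(-30 \right)}} + \frac{k}{n} = - \frac{932}{2 \left(-30\right) \left(-29 - 30\right)} + \frac{1850}{2611} = - \frac{932}{2 \left(-30\right) \left(-59\right)} + 1850 \cdot \frac{1}{2611} = - \frac{932}{3540} + \frac{1850}{2611} = \left(-932\right) \frac{1}{3540} + \frac{1850}{2611} = - \frac{233}{885} + \frac{1850}{2611} = \frac{1028887}{2310735}$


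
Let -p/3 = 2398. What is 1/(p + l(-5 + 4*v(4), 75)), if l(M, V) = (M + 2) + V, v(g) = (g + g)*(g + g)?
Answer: -1/6866 ≈ -0.00014565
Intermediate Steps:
p = -7194 (p = -3*2398 = -7194)
v(g) = 4*g² (v(g) = (2*g)*(2*g) = 4*g²)
l(M, V) = 2 + M + V (l(M, V) = (2 + M) + V = 2 + M + V)
1/(p + l(-5 + 4*v(4), 75)) = 1/(-7194 + (2 + (-5 + 4*(4*4²)) + 75)) = 1/(-7194 + (2 + (-5 + 4*(4*16)) + 75)) = 1/(-7194 + (2 + (-5 + 4*64) + 75)) = 1/(-7194 + (2 + (-5 + 256) + 75)) = 1/(-7194 + (2 + 251 + 75)) = 1/(-7194 + 328) = 1/(-6866) = -1/6866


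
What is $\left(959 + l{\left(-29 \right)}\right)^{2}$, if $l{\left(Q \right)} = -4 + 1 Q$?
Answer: $857476$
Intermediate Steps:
$l{\left(Q \right)} = -4 + Q$
$\left(959 + l{\left(-29 \right)}\right)^{2} = \left(959 - 33\right)^{2} = 926^{2} = 857476$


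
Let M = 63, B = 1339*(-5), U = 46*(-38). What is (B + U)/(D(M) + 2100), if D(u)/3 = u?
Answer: -8443/2289 ≈ -3.6885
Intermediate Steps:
U = -1748
B = -6695
D(u) = 3*u
(B + U)/(D(M) + 2100) = (-6695 - 1748)/(3*63 + 2100) = -8443/(189 + 2100) = -8443/2289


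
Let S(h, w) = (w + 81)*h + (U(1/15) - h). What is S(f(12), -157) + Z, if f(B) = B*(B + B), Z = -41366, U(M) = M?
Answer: -953129/15 ≈ -63542.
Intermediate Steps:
f(B) = 2*B² (f(B) = B*(2*B) = 2*B²)
S(h, w) = 1/15 - h + h*(81 + w) (S(h, w) = (w + 81)*h + (1/15 - h) = (81 + w)*h + (1/15 - h) = h*(81 + w) + (1/15 - h) = 1/15 - h + h*(81 + w))
S(f(12), -157) + Z = (1/15 + 80*(2*12²) + (2*12²)*(-157)) - 41366 = (1/15 + 80*(2*144) + (2*144)*(-157)) - 41366 = (1/15 + 80*288 + 288*(-157)) - 41366 = (1/15 + 23040 - 45216) - 41366 = -332639/15 - 41366 = -953129/15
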